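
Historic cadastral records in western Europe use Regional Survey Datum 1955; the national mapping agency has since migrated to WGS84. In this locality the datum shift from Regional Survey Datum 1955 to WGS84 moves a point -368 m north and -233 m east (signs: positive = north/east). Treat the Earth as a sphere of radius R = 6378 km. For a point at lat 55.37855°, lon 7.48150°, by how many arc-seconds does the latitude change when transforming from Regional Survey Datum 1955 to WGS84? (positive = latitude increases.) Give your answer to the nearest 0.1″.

On a sphere of radius R, 1 rad of latitude = R, so Δφ = ΔN / R = -368.0 / 6378000 = -5.7698e-05 rad = -11.901″.

Δφ = -11.9″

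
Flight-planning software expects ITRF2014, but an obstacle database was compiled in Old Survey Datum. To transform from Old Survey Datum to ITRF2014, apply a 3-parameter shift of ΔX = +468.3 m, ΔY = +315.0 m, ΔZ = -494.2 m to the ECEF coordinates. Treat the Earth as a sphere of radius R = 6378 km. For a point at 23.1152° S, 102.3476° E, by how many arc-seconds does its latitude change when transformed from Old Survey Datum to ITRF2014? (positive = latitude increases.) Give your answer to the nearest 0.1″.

sin φ = -0.392581, cos φ = 0.919717, sin λ = 0.976868, cos λ = -0.213842.
North component: ΔN = −sin φ cos λ·ΔX − sin φ sin λ·ΔY + cos φ·ΔZ = −(-0.392581)(-0.213842)(468.3) − (-0.392581)(0.976868)(315.0) + (0.919717)(-494.2) = -373.04 m.
1° of latitude spans πR/180 = 111317 m, so Δφ = -373.04 / 111317 × 3600 = -12.064″.

Δφ = -12.1″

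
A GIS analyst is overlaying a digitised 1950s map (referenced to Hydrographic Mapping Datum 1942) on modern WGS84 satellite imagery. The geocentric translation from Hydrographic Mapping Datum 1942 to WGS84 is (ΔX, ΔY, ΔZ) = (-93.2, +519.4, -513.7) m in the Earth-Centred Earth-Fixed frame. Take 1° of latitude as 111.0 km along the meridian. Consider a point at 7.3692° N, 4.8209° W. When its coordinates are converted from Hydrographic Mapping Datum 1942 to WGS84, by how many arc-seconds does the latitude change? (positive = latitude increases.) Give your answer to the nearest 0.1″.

Δφ = -16.0″

sin φ = 0.128262, cos φ = 0.991740, sin λ = -0.084041, cos λ = 0.996462.
North component: ΔN = −sin φ cos λ·ΔX − sin φ sin λ·ΔY + cos φ·ΔZ = −(0.128262)(0.996462)(-93.2) − (0.128262)(-0.084041)(519.4) + (0.991740)(-513.7) = -491.95 m.
1° of latitude spans 111000 m, so Δφ = -491.95 / 111000 × 3600 = -15.955″.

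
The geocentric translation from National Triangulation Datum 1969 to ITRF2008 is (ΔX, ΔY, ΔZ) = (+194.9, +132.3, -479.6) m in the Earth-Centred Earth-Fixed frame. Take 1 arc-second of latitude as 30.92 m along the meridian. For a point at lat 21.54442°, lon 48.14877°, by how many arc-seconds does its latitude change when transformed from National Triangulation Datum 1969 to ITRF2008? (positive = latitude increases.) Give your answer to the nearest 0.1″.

sin φ = 0.367222, cos φ = 0.930133, sin λ = 0.744880, cos λ = 0.667199.
North component: ΔN = −sin φ cos λ·ΔX − sin φ sin λ·ΔY + cos φ·ΔZ = −(0.367222)(0.667199)(194.9) − (0.367222)(0.744880)(132.3) + (0.930133)(-479.6) = -530.03 m.
1° of latitude spans 3600 × 30.92 = 111312 m, so Δφ = -530.03 / 111312 × 3600 = -17.142″.

Δφ = -17.1″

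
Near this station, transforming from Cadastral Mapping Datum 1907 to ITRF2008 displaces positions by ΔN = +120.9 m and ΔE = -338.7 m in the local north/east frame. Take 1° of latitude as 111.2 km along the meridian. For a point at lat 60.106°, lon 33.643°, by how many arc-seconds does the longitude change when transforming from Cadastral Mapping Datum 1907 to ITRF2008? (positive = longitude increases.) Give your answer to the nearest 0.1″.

Δλ = -22.0″

At latitude 60.106°, cos φ = 0.498397.
1° of longitude at this latitude = 111.2 × cos φ = 55.42 km, so Δλ = -338.7 / 55421.7 = -0.0061113° = -22.001″.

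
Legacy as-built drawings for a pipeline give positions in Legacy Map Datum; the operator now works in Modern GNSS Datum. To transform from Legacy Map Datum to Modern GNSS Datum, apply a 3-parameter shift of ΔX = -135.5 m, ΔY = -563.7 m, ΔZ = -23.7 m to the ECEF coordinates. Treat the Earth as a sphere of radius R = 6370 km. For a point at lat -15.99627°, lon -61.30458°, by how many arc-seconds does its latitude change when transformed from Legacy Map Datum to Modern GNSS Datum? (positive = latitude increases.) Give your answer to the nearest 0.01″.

Δφ = 3.09″

sin φ = -0.275575, cos φ = 0.961280, sin λ = -0.877185, cos λ = 0.480153.
North component: ΔN = −sin φ cos λ·ΔX − sin φ sin λ·ΔY + cos φ·ΔZ = −(-0.275575)(0.480153)(-135.5) − (-0.275575)(-0.877185)(-563.7) + (0.961280)(-23.7) = 95.55 m.
1° of latitude spans πR/180 = 111177 m, so Δφ = 95.55 / 111177 × 3600 = 3.094″.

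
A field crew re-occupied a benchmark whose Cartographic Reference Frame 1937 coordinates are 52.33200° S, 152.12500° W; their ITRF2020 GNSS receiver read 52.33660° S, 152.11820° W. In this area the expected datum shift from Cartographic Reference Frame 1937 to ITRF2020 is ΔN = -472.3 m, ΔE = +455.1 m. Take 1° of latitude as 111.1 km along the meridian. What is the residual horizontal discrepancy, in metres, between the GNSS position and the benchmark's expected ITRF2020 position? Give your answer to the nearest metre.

39 m

Observed coordinate differences: Δφ = -0.00460°, Δλ = +0.00680°.
Converting to metres (1° lat = 111100 m, cos φ = 0.611085): observed ΔN = -511.1 m, observed ΔE = 461.7 m.
Subtracting the expected shift leaves a residual of -511.1 − (-472.3) = -38.8 m north and 461.7 − (455.1) = 6.6 m east.
Residual distance = √((-38.8)² + 6.6²) = 39.3 m.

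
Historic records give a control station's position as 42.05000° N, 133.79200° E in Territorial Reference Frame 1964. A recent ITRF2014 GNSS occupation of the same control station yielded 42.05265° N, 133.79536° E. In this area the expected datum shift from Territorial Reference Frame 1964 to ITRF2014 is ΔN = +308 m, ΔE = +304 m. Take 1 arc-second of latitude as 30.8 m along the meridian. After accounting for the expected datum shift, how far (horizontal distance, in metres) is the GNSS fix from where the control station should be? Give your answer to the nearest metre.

Observed coordinate differences: Δφ = +0.00265°, Δλ = +0.00336°.
Converting to metres (1° lat = 110880 m, cos φ = 0.742561): observed ΔN = 293.8 m, observed ΔE = 276.6 m.
Subtracting the expected shift leaves a residual of 293.8 − (308) = -14.2 m north and 276.6 − (304) = -27.4 m east.
Residual distance = √((-14.2)² + (-27.4)²) = 30.8 m.

31 m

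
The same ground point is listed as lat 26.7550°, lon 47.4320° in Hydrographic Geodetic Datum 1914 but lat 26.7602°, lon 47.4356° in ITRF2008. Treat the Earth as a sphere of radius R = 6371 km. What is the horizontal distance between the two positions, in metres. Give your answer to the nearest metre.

680 m

Δφ = 26.7602° − 26.7550° = +0.0052°; Δλ = 47.4356° − 47.4320° = +0.0036°.
1° along a meridian = πR/180 = 111195 m.
ΔN = Δφ × 111195 = 578.2 m; ΔE = Δλ × 111195 × cos(26.7550°) = +0.0036 × 111195 × 0.892940 = 357.4 m.
Distance = √(ΔE² + ΔN²) = √(357.4² + 578.2²) = 679.8 m.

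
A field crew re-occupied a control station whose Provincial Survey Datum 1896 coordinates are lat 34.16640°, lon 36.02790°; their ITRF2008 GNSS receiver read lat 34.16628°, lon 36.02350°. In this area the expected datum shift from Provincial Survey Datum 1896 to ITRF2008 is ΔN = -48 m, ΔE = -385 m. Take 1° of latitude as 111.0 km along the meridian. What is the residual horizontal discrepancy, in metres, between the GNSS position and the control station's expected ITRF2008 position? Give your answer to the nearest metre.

40 m

Observed coordinate differences: Δφ = -0.00012°, Δλ = -0.00440°.
Converting to metres (1° lat = 111000 m, cos φ = 0.827410): observed ΔN = -13.3 m, observed ΔE = -404.1 m.
Subtracting the expected shift leaves a residual of -13.3 − (-48) = 34.7 m north and -404.1 − (-385) = -19.1 m east.
Residual distance = √(34.7² + (-19.1)²) = 39.6 m.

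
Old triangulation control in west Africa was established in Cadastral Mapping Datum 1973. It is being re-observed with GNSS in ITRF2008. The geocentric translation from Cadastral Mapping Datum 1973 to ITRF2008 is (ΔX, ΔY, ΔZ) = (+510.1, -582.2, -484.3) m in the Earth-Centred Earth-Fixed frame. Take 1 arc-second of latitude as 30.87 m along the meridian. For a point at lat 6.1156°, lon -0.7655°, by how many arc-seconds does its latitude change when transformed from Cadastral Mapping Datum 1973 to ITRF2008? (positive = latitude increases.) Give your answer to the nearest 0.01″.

Δφ = -17.39″

sin φ = 0.106535, cos φ = 0.994309, sin λ = -0.013360, cos λ = 0.999911.
North component: ΔN = −sin φ cos λ·ΔX − sin φ sin λ·ΔY + cos φ·ΔZ = −(0.106535)(0.999911)(510.1) − (0.106535)(-0.013360)(-582.2) + (0.994309)(-484.3) = -536.71 m.
1° of latitude spans 3600 × 30.87 = 111132 m, so Δφ = -536.71 / 111132 × 3600 = -17.386″.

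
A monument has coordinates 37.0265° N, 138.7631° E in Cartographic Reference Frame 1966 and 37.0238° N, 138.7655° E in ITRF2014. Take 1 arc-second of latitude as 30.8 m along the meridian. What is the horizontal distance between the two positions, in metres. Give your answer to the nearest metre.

367 m

Δφ = 37.0238° − 37.0265° = -0.0027°; Δλ = 138.7655° − 138.7631° = +0.0024°.
1° of latitude = 3600 × 30.80 = 110880 m.
ΔN = Δφ × 110880 = -299.4 m; ΔE = Δλ × 110880 × cos(37.0265°) = +0.0024 × 110880 × 0.798357 = 212.5 m.
Distance = √(ΔE² + ΔN²) = √(212.5² + (-299.4)²) = 367.1 m.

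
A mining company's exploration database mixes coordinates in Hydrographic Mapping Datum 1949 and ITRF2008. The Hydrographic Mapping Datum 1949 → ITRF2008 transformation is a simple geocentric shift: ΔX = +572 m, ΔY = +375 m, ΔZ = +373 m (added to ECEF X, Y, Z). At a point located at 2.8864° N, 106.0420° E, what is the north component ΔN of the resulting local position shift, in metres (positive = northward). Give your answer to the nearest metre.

ΔN = 362 m

At φ = 2.8864°, λ = 106.0420°: sin φ = 0.050356, cos φ = 0.998731, sin λ = 0.961059, cos λ = -0.276342.
ΔN = −sin φ cos λ·ΔX − sin φ sin λ·ΔY + cos φ·ΔZ = −(0.050356)(-0.276342)(572) − (0.050356)(0.961059)(375) + (0.998731)(373) = 362.34 m.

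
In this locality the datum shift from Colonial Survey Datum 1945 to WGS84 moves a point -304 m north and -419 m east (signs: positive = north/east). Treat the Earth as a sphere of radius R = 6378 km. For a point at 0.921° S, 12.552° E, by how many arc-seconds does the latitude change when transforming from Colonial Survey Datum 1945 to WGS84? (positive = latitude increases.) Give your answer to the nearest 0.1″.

Δφ = -9.8″

On a sphere of radius R, 1 rad of latitude = R, so Δφ = ΔN / R = -304.0 / 6378000 = -4.7664e-05 rad = -9.831″.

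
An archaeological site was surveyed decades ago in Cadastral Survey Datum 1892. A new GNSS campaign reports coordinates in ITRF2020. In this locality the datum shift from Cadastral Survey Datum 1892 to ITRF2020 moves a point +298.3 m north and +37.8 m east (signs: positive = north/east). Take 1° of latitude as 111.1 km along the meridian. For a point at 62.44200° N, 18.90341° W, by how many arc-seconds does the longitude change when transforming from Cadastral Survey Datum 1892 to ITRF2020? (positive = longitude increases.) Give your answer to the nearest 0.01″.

Δλ = 2.65″

At latitude 62.44200°, cos φ = 0.462646.
1° of longitude at this latitude = 111.1 × cos φ = 51.40 km, so Δλ = 37.8 / 51400.0 = 0.0007354° = 2.647″.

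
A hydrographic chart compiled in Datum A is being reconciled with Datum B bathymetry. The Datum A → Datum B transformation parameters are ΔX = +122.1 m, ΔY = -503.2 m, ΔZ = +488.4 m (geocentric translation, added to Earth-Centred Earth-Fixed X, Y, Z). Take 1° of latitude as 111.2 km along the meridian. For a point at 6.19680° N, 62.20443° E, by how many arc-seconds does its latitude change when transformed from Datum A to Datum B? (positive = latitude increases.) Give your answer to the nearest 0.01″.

sin φ = 0.107944, cos φ = 0.994157, sin λ = 0.884617, cos λ = 0.466318.
North component: ΔN = −sin φ cos λ·ΔX − sin φ sin λ·ΔY + cos φ·ΔZ = −(0.107944)(0.466318)(122.1) − (0.107944)(0.884617)(-503.2) + (0.994157)(488.4) = 527.45 m.
1° of latitude spans 111200 m, so Δφ = 527.45 / 111200 × 3600 = 17.076″.

Δφ = 17.08″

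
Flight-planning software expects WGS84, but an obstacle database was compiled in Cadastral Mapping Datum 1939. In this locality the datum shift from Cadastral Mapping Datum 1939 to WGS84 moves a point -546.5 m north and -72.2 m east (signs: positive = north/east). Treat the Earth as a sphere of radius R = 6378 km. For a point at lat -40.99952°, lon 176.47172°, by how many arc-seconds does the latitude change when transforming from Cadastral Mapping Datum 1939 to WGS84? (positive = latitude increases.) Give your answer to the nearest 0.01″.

On a sphere of radius R, 1 rad of latitude = R, so Δφ = ΔN / R = -546.5 / 6378000 = -8.5685e-05 rad = -17.674″.

Δφ = -17.67″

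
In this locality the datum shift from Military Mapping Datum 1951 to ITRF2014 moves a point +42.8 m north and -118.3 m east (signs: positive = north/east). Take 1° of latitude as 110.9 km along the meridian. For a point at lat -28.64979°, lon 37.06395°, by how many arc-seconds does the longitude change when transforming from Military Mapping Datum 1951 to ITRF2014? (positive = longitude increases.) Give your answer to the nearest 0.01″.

At latitude -28.64979°, cos φ = 0.877567.
1° of longitude at this latitude = 110.9 × cos φ = 97.32 km, so Δλ = -118.3 / 97322.1 = -0.0012156° = -4.376″.

Δλ = -4.38″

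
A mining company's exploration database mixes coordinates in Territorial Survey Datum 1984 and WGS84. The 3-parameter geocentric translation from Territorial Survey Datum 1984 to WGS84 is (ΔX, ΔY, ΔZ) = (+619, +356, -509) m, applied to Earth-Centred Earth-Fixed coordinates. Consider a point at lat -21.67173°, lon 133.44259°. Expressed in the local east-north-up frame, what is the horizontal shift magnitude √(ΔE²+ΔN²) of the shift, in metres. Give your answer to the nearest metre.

876 m

At φ = -21.67173°, λ = 133.44259°: sin φ = -0.369288, cos φ = 0.929315, sin λ = 0.726064, cos λ = -0.687627.
ΔE = −sin λ·ΔX + cos λ·ΔY = −(0.726064)·(619) + (-0.687627)·(356) = -694.23 m.
ΔN = −sin φ cos λ·ΔX − sin φ sin λ·ΔY + cos φ·ΔZ = −(-0.369288)(-0.687627)(619) − (-0.369288)(0.726064)(356) + (0.929315)(-509) = -534.75 m.
Horizontal magnitude = √(ΔE² + ΔN²) = √((-694.23)² + (-534.75)²) = 876.31 m.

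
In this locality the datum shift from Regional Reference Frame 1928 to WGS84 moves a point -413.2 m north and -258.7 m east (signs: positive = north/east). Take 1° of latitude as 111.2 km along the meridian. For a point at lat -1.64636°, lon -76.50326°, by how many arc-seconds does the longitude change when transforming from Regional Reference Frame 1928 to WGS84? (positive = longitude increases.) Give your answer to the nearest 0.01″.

Δλ = -8.38″

At latitude -1.64636°, cos φ = 0.999587.
1° of longitude at this latitude = 111.2 × cos φ = 111.15 km, so Δλ = -258.7 / 111154.1 = -0.0023274° = -8.379″.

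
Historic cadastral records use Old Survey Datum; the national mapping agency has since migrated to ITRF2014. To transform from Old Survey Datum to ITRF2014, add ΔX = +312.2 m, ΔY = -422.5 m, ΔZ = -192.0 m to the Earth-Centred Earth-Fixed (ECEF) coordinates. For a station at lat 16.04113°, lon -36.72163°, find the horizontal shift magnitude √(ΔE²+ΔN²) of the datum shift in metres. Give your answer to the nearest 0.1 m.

357.4 m

At φ = 16.04113°, λ = -36.72163°: sin φ = 0.276327, cos φ = 0.961064, sin λ = -0.597928, cos λ = 0.801550.
ΔE = −sin λ·ΔX + cos λ·ΔY = −(-0.597928)·(312.2) + (0.801550)·(-422.5) = -151.98 m.
ΔN = −sin φ cos λ·ΔX − sin φ sin λ·ΔY + cos φ·ΔZ = −(0.276327)(0.801550)(312.2) − (0.276327)(-0.597928)(-422.5) + (0.961064)(-192.0) = -323.48 m.
Horizontal magnitude = √(ΔE² + ΔN²) = √((-151.98)² + (-323.48)²) = 357.40 m.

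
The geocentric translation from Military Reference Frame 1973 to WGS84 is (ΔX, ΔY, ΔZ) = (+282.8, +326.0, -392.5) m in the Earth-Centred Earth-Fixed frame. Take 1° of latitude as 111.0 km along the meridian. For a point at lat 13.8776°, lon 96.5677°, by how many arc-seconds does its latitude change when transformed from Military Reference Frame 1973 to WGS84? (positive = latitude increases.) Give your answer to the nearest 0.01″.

Δφ = -14.63″

sin φ = 0.239849, cos φ = 0.970810, sin λ = 0.993437, cos λ = -0.114377.
North component: ΔN = −sin φ cos λ·ΔX − sin φ sin λ·ΔY + cos φ·ΔZ = −(0.239849)(-0.114377)(282.8) − (0.239849)(0.993437)(326.0) + (0.970810)(-392.5) = -450.96 m.
1° of latitude spans 111000 m, so Δφ = -450.96 / 111000 × 3600 = -14.626″.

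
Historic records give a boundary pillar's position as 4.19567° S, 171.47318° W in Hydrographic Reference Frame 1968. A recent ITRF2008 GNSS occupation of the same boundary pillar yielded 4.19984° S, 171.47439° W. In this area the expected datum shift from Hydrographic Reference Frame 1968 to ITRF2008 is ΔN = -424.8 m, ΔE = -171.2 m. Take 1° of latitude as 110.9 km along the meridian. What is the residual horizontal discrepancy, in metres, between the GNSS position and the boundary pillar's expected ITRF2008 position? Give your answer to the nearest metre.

53 m

Observed coordinate differences: Δφ = -0.00417°, Δλ = -0.00121°.
Converting to metres (1° lat = 110900 m, cos φ = 0.997320): observed ΔN = -462.5 m, observed ΔE = -133.8 m.
Subtracting the expected shift leaves a residual of -462.5 − (-424.8) = -37.7 m north and -133.8 − (-171.2) = 37.4 m east.
Residual distance = √((-37.7)² + 37.4²) = 53.1 m.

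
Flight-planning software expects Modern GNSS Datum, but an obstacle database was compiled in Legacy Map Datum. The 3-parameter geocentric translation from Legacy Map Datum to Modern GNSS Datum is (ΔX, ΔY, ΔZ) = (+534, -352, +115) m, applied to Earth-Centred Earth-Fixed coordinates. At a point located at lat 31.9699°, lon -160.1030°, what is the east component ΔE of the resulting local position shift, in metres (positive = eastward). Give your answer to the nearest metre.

ΔE = 513 m

The local east axis at (φ, λ) is (−sin λ, cos λ, 0), so ΔE = −sin(-160.1030°)·534 + cos(-160.1030°)·(-352) = 512.72 m.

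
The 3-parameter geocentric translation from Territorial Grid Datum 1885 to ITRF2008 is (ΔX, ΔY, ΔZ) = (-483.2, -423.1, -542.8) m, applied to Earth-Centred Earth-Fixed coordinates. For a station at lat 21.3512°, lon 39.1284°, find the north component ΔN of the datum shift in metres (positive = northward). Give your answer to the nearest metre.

ΔN = -272 m

The local north axis is (−sin φ cos λ, −sin φ sin λ, cos φ), giving ΔN = 136.471 + 97.211 − 505.546 = -271.86 m.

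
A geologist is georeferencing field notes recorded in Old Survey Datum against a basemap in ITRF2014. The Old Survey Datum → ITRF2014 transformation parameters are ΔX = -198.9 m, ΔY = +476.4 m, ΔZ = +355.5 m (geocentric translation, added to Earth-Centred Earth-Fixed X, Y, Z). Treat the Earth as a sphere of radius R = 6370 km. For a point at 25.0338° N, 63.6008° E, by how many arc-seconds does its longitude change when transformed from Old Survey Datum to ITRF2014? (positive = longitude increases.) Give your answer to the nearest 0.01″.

Δλ = 13.94″

sin φ = 0.423153, cos φ = 0.906058, sin λ = 0.895718, cos λ = 0.444623.
East component: ΔE = −sin λ·ΔX + cos λ·ΔY = −(0.895718)(-198.9) + (0.444623)(476.4) = 389.98 m.
1° of latitude spans πR/180 = 111177 m; at latitude φ, 1° of longitude spans that × cos φ = 100733.3 m, so Δλ = 389.98 / 100733.3 × 3600 = 13.937″.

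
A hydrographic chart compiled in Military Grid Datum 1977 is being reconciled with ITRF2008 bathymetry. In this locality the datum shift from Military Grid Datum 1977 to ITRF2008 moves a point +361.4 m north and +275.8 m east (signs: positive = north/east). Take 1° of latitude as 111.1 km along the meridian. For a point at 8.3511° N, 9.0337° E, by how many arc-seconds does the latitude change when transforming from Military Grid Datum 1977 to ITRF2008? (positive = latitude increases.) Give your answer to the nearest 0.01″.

Δφ = 11.71″

1° of latitude = 111.1 km, so Δφ = 361.4 / 111100 = 0.0032529° = 11.711″.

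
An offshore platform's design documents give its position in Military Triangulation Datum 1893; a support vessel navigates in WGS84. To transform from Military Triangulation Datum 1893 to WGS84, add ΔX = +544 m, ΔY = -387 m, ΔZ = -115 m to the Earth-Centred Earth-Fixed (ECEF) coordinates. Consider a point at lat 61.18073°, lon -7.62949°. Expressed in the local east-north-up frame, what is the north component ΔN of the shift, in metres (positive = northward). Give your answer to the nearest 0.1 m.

ΔN = -572.9 m

At φ = 61.18073°, λ = -7.62949°: sin φ = 0.876145, cos φ = 0.482048, sin λ = -0.132767, cos λ = 0.991147.
ΔN = −sin φ cos λ·ΔX − sin φ sin λ·ΔY + cos φ·ΔZ = −(0.876145)(0.991147)(544) − (0.876145)(-0.132767)(-387) + (0.482048)(-115) = -572.86 m.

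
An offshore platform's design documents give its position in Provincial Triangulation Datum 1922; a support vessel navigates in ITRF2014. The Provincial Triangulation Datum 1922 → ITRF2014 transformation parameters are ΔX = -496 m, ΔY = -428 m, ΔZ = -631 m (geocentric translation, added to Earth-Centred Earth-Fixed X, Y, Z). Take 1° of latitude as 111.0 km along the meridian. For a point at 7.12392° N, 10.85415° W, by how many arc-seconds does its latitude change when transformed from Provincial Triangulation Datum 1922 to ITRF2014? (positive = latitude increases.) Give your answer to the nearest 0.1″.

sin φ = 0.124016, cos φ = 0.992280, sin λ = -0.188310, cos λ = 0.982110.
North component: ΔN = −sin φ cos λ·ΔX − sin φ sin λ·ΔY + cos φ·ΔZ = −(0.124016)(0.982110)(-496) − (0.124016)(-0.188310)(-428) + (0.992280)(-631) = -575.71 m.
1° of latitude spans 111000 m, so Δφ = -575.71 / 111000 × 3600 = -18.672″.

Δφ = -18.7″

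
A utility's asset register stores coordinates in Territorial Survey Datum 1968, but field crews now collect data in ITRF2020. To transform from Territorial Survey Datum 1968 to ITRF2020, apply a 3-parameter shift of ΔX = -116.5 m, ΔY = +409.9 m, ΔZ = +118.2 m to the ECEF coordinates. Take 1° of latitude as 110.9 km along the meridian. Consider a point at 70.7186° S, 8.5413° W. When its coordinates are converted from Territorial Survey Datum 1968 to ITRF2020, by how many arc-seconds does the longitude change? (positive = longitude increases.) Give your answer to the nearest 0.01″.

Δλ = 38.15″

sin φ = -0.943908, cos φ = 0.330208, sin λ = -0.148522, cos λ = 0.988909.
East component: ΔE = −sin λ·ΔX + cos λ·ΔY = −(-0.148522)(-116.5) + (0.988909)(409.9) = 388.05 m.
1° of latitude spans 110900 m; at latitude φ, 1° of longitude spans that × cos φ = 36620.1 m, so Δλ = 388.05 / 36620.1 × 3600 = 38.148″.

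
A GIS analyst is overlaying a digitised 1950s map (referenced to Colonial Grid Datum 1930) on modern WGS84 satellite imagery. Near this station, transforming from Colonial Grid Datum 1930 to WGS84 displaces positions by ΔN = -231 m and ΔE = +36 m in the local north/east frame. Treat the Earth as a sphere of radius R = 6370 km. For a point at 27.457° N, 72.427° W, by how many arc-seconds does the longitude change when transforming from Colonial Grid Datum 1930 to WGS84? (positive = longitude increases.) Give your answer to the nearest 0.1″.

Δλ = 1.3″

At latitude 27.457°, cos φ = 0.887357.
One radian of longitude at latitude φ spans R cos φ, so Δλ = ΔE / (R cos φ) = 36.0 / (6370000 × 0.887357) = 6.3689e-06 rad = 1.314″.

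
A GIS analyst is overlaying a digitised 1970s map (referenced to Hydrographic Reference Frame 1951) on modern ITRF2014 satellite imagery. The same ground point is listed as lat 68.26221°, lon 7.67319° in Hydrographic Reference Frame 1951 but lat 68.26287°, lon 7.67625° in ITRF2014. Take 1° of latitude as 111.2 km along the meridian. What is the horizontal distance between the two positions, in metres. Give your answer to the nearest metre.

146 m

Δφ = 68.26287° − 68.26221° = +0.00066°; Δλ = 7.67625° − 7.67319° = +0.00306°.
ΔN = Δφ × 111200 = 73.4 m; ΔE = Δλ × 111200 × cos(68.26221°) = +0.00306 × 111200 × 0.370359 = 126.0 m.
Distance = √(ΔE² + ΔN²) = √(126.0² + 73.4²) = 145.8 m.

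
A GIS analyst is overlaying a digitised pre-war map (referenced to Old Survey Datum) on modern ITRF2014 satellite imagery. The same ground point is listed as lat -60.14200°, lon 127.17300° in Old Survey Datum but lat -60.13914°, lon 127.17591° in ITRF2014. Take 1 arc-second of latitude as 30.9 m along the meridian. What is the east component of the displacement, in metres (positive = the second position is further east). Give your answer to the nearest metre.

Δφ = -60.13914° − -60.14200° = +0.00286°; Δλ = 127.17591° − 127.17300° = +0.00291°.
1° of latitude = 3600 × 30.90 = 111240 m.
ΔN = Δφ × 111240 = 318.1 m; ΔE = Δλ × 111240 × cos(-60.14200°) = +0.00291 × 111240 × 0.497852 = 161.2 m.

ΔE = 161 m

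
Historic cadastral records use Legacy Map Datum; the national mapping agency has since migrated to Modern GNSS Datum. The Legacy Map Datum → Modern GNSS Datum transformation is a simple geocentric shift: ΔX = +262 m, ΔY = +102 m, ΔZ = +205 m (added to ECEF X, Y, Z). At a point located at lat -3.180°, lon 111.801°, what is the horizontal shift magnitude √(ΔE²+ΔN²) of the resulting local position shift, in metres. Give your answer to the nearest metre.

348 m

The local east axis at (φ, λ) is (−sin λ, cos λ, 0), so ΔE = −sin(111.801°)·262 + cos(111.801°)·102 = -281.14 m.
The local north axis is (−sin φ cos λ, −sin φ sin λ, cos φ), giving ΔN = -5.398 + 5.254 + 204.684 = 204.54 m.
Horizontal magnitude = √(ΔE² + ΔN²) = √((-281.14)² + 204.54²) = 347.68 m.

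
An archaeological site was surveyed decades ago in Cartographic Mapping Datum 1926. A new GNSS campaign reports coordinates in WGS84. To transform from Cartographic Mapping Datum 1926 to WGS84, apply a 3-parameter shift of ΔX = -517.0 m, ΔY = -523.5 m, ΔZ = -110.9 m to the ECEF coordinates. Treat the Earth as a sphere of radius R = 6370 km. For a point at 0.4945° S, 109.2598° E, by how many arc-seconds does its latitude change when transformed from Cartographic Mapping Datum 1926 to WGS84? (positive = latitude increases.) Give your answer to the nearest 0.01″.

Δφ = -3.68″

sin φ = -0.008631, cos φ = 0.999963, sin λ = 0.944033, cos λ = -0.329852.
North component: ΔN = −sin φ cos λ·ΔX − sin φ sin λ·ΔY + cos φ·ΔZ = −(-0.008631)(-0.329852)(-517.0) − (-0.008631)(0.944033)(-523.5) + (0.999963)(-110.9) = -113.69 m.
1° of latitude spans πR/180 = 111177 m, so Δφ = -113.69 / 111177 × 3600 = -3.681″.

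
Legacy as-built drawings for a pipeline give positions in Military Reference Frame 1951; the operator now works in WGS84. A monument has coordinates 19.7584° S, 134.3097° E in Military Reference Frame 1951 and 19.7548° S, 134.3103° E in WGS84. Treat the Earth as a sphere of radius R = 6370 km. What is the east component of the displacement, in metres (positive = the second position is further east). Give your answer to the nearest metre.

ΔE = 63 m

Δφ = -19.7548° − -19.7584° = +0.0036°; Δλ = 134.3103° − 134.3097° = +0.0006°.
1° along a meridian = πR/180 = 111177 m.
ΔN = Δφ × 111177 = 400.2 m; ΔE = Δλ × 111177 × cos(-19.7584°) = +0.0006 × 111177 × 0.941126 = 62.8 m.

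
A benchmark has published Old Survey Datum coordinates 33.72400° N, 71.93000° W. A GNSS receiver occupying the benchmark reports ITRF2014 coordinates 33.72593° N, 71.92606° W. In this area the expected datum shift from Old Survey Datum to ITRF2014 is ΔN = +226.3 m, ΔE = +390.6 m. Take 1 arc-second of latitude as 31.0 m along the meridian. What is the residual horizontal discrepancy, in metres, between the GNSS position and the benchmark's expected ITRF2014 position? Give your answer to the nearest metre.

Observed coordinate differences: Δφ = +0.00193°, Δλ = +0.00394°.
Converting to metres (1° lat = 111600 m, cos φ = 0.831722): observed ΔN = 215.4 m, observed ΔE = 365.7 m.
Subtracting the expected shift leaves a residual of 215.4 − (226.3) = -10.9 m north and 365.7 − (390.6) = -24.9 m east.
Residual distance = √((-10.9)² + (-24.9)²) = 27.2 m.

27 m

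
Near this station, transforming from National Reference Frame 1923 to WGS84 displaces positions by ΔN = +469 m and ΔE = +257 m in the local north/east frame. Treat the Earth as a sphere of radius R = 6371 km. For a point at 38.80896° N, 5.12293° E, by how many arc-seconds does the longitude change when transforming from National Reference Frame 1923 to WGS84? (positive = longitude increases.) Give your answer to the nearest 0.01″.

Δλ = 10.68″

At latitude 38.80896°, cos φ = 0.779240.
One radian of longitude at latitude φ spans R cos φ, so Δλ = ΔE / (R cos φ) = 257.0 / (6371000 × 0.779240) = 5.1767e-05 rad = 10.678″.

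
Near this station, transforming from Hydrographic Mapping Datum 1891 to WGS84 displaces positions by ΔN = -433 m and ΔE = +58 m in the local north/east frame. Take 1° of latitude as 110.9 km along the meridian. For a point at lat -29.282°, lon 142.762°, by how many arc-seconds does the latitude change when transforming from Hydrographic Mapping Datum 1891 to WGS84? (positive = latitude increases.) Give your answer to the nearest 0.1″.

1° of latitude = 110.9 km, so Δφ = -433.0 / 110900 = -0.0039044° = -14.056″.

Δφ = -14.1″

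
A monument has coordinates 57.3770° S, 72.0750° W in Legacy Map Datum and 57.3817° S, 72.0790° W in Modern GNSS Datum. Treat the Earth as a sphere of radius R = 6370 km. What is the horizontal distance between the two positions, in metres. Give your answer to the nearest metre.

Δφ = -57.3817° − -57.3770° = -0.0047°; Δλ = -72.0790° − -72.0750° = -0.0040°.
1° along a meridian = πR/180 = 111177 m.
ΔN = Δφ × 111177 = -522.5 m; ΔE = Δλ × 111177 × cos(-57.3770°) = -0.0040 × 111177 × 0.539109 = -239.7 m.
Distance = √(ΔE² + ΔN²) = √((-239.7)² + (-522.5)²) = 574.9 m.

575 m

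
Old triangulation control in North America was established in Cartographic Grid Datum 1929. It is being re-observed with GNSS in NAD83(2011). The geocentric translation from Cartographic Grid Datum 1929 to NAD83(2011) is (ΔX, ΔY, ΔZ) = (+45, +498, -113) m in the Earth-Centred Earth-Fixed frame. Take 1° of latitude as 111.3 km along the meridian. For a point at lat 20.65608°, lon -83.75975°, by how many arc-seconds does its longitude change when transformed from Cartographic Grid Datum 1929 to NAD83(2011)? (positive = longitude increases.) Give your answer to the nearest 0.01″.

Δλ = 3.42″

sin φ = 0.352758, cos φ = 0.935715, sin λ = -0.994075, cos λ = 0.108698.
East component: ΔE = −sin λ·ΔX + cos λ·ΔY = −(-0.994075)(45) + (0.108698)(498) = 98.86 m.
1° of latitude spans 111300 m; at latitude φ, 1° of longitude spans that × cos φ = 104145.0 m, so Δλ = 98.86 / 104145.0 × 3600 = 3.417″.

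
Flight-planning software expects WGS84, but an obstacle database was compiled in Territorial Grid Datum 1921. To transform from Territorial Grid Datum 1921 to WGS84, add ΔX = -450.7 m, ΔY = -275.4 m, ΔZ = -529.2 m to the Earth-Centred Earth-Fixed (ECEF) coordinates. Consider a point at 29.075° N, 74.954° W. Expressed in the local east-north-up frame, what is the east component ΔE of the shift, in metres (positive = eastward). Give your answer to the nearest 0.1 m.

The local east axis at (φ, λ) is (−sin λ, cos λ, 0), so ΔE = −sin(-74.954°)·(-450.7) + cos(-74.954°)·(-275.4) = -506.74 m.

ΔE = -506.7 m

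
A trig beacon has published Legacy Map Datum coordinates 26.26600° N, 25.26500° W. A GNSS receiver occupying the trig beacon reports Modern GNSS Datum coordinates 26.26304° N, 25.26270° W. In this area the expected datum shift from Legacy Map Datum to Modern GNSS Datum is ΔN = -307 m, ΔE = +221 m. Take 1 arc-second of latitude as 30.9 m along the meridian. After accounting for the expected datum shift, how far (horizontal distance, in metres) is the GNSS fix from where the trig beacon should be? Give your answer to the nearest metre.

Observed coordinate differences: Δφ = -0.00296°, Δλ = +0.00230°.
Converting to metres (1° lat = 111240 m, cos φ = 0.896749): observed ΔN = -329.3 m, observed ΔE = 229.4 m.
Subtracting the expected shift leaves a residual of -329.3 − (-307) = -22.3 m north and 229.4 − (221) = 8.4 m east.
Residual distance = √((-22.3)² + 8.4²) = 23.8 m.

24 m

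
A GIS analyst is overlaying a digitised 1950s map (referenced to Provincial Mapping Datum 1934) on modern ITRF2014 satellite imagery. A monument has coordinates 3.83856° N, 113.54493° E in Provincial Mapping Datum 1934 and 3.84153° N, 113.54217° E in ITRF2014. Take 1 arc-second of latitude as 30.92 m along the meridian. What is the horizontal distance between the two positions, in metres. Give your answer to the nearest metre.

451 m

Δφ = 3.84153° − 3.83856° = +0.00297°; Δλ = 113.54217° − 113.54493° = -0.00276°.
1° of latitude = 3600 × 30.92 = 111312 m.
ΔN = Δφ × 111312 = 330.6 m; ΔE = Δλ × 111312 × cos(3.83856°) = -0.00276 × 111312 × 0.997757 = -306.5 m.
Distance = √(ΔE² + ΔN²) = √((-306.5)² + 330.6²) = 450.8 m.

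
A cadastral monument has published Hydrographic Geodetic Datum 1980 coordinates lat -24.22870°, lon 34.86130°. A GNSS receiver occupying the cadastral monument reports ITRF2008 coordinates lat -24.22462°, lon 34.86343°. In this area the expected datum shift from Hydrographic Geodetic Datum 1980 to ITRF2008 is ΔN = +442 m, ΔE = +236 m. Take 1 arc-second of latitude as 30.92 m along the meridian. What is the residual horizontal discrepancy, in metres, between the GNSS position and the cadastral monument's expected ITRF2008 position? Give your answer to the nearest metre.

Observed coordinate differences: Δφ = +0.00408°, Δλ = +0.00213°.
Converting to metres (1° lat = 111312 m, cos φ = 0.911915): observed ΔN = 454.2 m, observed ΔE = 216.2 m.
Subtracting the expected shift leaves a residual of 454.2 − (442) = 12.2 m north and 216.2 − (236) = -19.8 m east.
Residual distance = √(12.2² + (-19.8)²) = 23.2 m.

23 m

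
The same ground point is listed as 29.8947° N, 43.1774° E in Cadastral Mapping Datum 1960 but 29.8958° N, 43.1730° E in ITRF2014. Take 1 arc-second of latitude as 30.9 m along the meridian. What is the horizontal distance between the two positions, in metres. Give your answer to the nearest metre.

Δφ = 29.8958° − 29.8947° = +0.0011°; Δλ = 43.1730° − 43.1774° = -0.0044°.
1° of latitude = 3600 × 30.90 = 111240 m.
ΔN = Δφ × 111240 = 122.4 m; ΔE = Δλ × 111240 × cos(29.8947°) = -0.0044 × 111240 × 0.866943 = -424.3 m.
Distance = √(ΔE² + ΔN²) = √((-424.3)² + 122.4²) = 441.6 m.

442 m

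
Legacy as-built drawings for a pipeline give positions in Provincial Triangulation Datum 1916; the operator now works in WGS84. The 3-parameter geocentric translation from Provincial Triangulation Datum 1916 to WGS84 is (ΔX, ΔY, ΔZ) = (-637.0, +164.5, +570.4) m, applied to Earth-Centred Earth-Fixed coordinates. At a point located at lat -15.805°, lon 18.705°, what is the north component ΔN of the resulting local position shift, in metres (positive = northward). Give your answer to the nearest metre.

The local north axis is (−sin φ cos λ, −sin φ sin λ, cos φ), giving ΔN = -164.332 + 14.368 + 548.836 = 398.87 m.

ΔN = 399 m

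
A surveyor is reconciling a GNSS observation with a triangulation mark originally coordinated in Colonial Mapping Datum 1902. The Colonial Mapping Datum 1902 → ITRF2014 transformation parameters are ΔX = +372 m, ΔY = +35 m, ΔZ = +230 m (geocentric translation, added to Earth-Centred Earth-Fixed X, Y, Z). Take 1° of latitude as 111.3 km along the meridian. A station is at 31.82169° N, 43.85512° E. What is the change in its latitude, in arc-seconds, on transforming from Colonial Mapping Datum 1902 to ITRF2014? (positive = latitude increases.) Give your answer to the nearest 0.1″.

sin φ = 0.527277, cos φ = 0.849693, sin λ = 0.692837, cos λ = 0.721094.
North component: ΔN = −sin φ cos λ·ΔX − sin φ sin λ·ΔY + cos φ·ΔZ = −(0.527277)(0.721094)(372) − (0.527277)(0.692837)(35) + (0.849693)(230) = 41.20 m.
1° of latitude spans 111300 m, so Δφ = 41.20 / 111300 × 3600 = 1.333″.

Δφ = 1.3″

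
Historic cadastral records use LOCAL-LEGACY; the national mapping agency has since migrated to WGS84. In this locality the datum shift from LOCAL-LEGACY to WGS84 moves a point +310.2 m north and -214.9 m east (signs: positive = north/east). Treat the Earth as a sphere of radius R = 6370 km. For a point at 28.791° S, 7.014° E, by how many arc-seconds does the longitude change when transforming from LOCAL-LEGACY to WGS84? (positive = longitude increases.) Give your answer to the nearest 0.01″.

At latitude -28.791°, cos φ = 0.876382.
One radian of longitude at latitude φ spans R cos φ, so Δλ = ΔE / (R cos φ) = -214.9 / (6370000 × 0.876382) = -3.8495e-05 rad = -7.940″.

Δλ = -7.94″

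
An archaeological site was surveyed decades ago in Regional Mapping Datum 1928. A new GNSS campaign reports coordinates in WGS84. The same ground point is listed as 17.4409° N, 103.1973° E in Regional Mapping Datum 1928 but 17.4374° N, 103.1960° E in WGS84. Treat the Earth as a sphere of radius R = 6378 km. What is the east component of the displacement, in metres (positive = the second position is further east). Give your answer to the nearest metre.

ΔE = -138 m

Δφ = 17.4374° − 17.4409° = -0.0035°; Δλ = 103.1960° − 103.1973° = -0.0013°.
1° along a meridian = πR/180 = 111317 m.
ΔN = Δφ × 111317 = -389.6 m; ΔE = Δλ × 111317 × cos(17.4409°) = -0.0013 × 111317 × 0.954027 = -138.1 m.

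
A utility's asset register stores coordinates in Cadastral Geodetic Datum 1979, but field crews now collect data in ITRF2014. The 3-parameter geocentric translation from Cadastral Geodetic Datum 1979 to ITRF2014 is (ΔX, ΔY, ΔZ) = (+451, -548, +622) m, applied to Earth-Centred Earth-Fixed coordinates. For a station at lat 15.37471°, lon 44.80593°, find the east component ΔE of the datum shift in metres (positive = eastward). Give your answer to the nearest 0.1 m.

The local east axis at (φ, λ) is (−sin λ, cos λ, 0), so ΔE = −sin(44.80593°)·451 + cos(44.80593°)·(-548) = -706.63 m.

ΔE = -706.6 m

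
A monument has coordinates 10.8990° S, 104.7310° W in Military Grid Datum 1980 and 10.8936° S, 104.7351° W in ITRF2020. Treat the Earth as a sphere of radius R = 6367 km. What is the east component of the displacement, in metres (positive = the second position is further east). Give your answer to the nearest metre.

ΔE = -447 m

Δφ = -10.8936° − -10.8990° = +0.0054°; Δλ = -104.7351° − -104.7310° = -0.0041°.
1° along a meridian = πR/180 = 111125 m.
ΔN = Δφ × 111125 = 600.1 m; ΔE = Δλ × 111125 × cos(-10.8990°) = -0.0041 × 111125 × 0.981962 = -447.4 m.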